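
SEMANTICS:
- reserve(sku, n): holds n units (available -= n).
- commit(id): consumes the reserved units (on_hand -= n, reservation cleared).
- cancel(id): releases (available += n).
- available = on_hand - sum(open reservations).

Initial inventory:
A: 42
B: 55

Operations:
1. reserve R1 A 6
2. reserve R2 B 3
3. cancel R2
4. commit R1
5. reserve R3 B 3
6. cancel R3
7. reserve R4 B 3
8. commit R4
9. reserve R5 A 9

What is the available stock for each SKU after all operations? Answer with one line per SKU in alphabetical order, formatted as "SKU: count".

Step 1: reserve R1 A 6 -> on_hand[A=42 B=55] avail[A=36 B=55] open={R1}
Step 2: reserve R2 B 3 -> on_hand[A=42 B=55] avail[A=36 B=52] open={R1,R2}
Step 3: cancel R2 -> on_hand[A=42 B=55] avail[A=36 B=55] open={R1}
Step 4: commit R1 -> on_hand[A=36 B=55] avail[A=36 B=55] open={}
Step 5: reserve R3 B 3 -> on_hand[A=36 B=55] avail[A=36 B=52] open={R3}
Step 6: cancel R3 -> on_hand[A=36 B=55] avail[A=36 B=55] open={}
Step 7: reserve R4 B 3 -> on_hand[A=36 B=55] avail[A=36 B=52] open={R4}
Step 8: commit R4 -> on_hand[A=36 B=52] avail[A=36 B=52] open={}
Step 9: reserve R5 A 9 -> on_hand[A=36 B=52] avail[A=27 B=52] open={R5}

Answer: A: 27
B: 52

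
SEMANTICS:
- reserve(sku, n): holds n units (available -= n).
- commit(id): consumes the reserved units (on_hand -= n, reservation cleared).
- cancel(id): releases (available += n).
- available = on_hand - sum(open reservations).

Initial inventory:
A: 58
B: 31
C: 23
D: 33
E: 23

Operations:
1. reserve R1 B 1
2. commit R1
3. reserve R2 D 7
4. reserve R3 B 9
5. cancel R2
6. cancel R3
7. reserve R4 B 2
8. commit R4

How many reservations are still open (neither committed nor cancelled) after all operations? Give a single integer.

Answer: 0

Derivation:
Step 1: reserve R1 B 1 -> on_hand[A=58 B=31 C=23 D=33 E=23] avail[A=58 B=30 C=23 D=33 E=23] open={R1}
Step 2: commit R1 -> on_hand[A=58 B=30 C=23 D=33 E=23] avail[A=58 B=30 C=23 D=33 E=23] open={}
Step 3: reserve R2 D 7 -> on_hand[A=58 B=30 C=23 D=33 E=23] avail[A=58 B=30 C=23 D=26 E=23] open={R2}
Step 4: reserve R3 B 9 -> on_hand[A=58 B=30 C=23 D=33 E=23] avail[A=58 B=21 C=23 D=26 E=23] open={R2,R3}
Step 5: cancel R2 -> on_hand[A=58 B=30 C=23 D=33 E=23] avail[A=58 B=21 C=23 D=33 E=23] open={R3}
Step 6: cancel R3 -> on_hand[A=58 B=30 C=23 D=33 E=23] avail[A=58 B=30 C=23 D=33 E=23] open={}
Step 7: reserve R4 B 2 -> on_hand[A=58 B=30 C=23 D=33 E=23] avail[A=58 B=28 C=23 D=33 E=23] open={R4}
Step 8: commit R4 -> on_hand[A=58 B=28 C=23 D=33 E=23] avail[A=58 B=28 C=23 D=33 E=23] open={}
Open reservations: [] -> 0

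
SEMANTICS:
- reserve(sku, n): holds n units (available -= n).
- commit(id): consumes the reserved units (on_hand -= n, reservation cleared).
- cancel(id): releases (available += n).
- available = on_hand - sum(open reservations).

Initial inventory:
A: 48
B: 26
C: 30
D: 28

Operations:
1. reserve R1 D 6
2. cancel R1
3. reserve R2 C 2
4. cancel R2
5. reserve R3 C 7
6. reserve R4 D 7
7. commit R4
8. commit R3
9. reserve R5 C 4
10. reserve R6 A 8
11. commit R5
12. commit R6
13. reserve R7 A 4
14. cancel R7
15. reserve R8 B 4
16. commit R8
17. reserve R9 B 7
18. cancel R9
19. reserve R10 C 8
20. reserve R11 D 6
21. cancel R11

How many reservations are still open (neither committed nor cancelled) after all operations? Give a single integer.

Answer: 1

Derivation:
Step 1: reserve R1 D 6 -> on_hand[A=48 B=26 C=30 D=28] avail[A=48 B=26 C=30 D=22] open={R1}
Step 2: cancel R1 -> on_hand[A=48 B=26 C=30 D=28] avail[A=48 B=26 C=30 D=28] open={}
Step 3: reserve R2 C 2 -> on_hand[A=48 B=26 C=30 D=28] avail[A=48 B=26 C=28 D=28] open={R2}
Step 4: cancel R2 -> on_hand[A=48 B=26 C=30 D=28] avail[A=48 B=26 C=30 D=28] open={}
Step 5: reserve R3 C 7 -> on_hand[A=48 B=26 C=30 D=28] avail[A=48 B=26 C=23 D=28] open={R3}
Step 6: reserve R4 D 7 -> on_hand[A=48 B=26 C=30 D=28] avail[A=48 B=26 C=23 D=21] open={R3,R4}
Step 7: commit R4 -> on_hand[A=48 B=26 C=30 D=21] avail[A=48 B=26 C=23 D=21] open={R3}
Step 8: commit R3 -> on_hand[A=48 B=26 C=23 D=21] avail[A=48 B=26 C=23 D=21] open={}
Step 9: reserve R5 C 4 -> on_hand[A=48 B=26 C=23 D=21] avail[A=48 B=26 C=19 D=21] open={R5}
Step 10: reserve R6 A 8 -> on_hand[A=48 B=26 C=23 D=21] avail[A=40 B=26 C=19 D=21] open={R5,R6}
Step 11: commit R5 -> on_hand[A=48 B=26 C=19 D=21] avail[A=40 B=26 C=19 D=21] open={R6}
Step 12: commit R6 -> on_hand[A=40 B=26 C=19 D=21] avail[A=40 B=26 C=19 D=21] open={}
Step 13: reserve R7 A 4 -> on_hand[A=40 B=26 C=19 D=21] avail[A=36 B=26 C=19 D=21] open={R7}
Step 14: cancel R7 -> on_hand[A=40 B=26 C=19 D=21] avail[A=40 B=26 C=19 D=21] open={}
Step 15: reserve R8 B 4 -> on_hand[A=40 B=26 C=19 D=21] avail[A=40 B=22 C=19 D=21] open={R8}
Step 16: commit R8 -> on_hand[A=40 B=22 C=19 D=21] avail[A=40 B=22 C=19 D=21] open={}
Step 17: reserve R9 B 7 -> on_hand[A=40 B=22 C=19 D=21] avail[A=40 B=15 C=19 D=21] open={R9}
Step 18: cancel R9 -> on_hand[A=40 B=22 C=19 D=21] avail[A=40 B=22 C=19 D=21] open={}
Step 19: reserve R10 C 8 -> on_hand[A=40 B=22 C=19 D=21] avail[A=40 B=22 C=11 D=21] open={R10}
Step 20: reserve R11 D 6 -> on_hand[A=40 B=22 C=19 D=21] avail[A=40 B=22 C=11 D=15] open={R10,R11}
Step 21: cancel R11 -> on_hand[A=40 B=22 C=19 D=21] avail[A=40 B=22 C=11 D=21] open={R10}
Open reservations: ['R10'] -> 1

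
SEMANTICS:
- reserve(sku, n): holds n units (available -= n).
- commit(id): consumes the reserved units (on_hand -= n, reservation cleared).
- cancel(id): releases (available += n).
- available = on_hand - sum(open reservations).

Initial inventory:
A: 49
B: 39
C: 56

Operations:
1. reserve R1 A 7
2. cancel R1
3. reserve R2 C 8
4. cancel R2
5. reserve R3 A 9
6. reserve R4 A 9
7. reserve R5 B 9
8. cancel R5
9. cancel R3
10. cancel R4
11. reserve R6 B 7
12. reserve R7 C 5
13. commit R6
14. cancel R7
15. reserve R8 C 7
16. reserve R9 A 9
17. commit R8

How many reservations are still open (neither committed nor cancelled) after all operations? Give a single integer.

Step 1: reserve R1 A 7 -> on_hand[A=49 B=39 C=56] avail[A=42 B=39 C=56] open={R1}
Step 2: cancel R1 -> on_hand[A=49 B=39 C=56] avail[A=49 B=39 C=56] open={}
Step 3: reserve R2 C 8 -> on_hand[A=49 B=39 C=56] avail[A=49 B=39 C=48] open={R2}
Step 4: cancel R2 -> on_hand[A=49 B=39 C=56] avail[A=49 B=39 C=56] open={}
Step 5: reserve R3 A 9 -> on_hand[A=49 B=39 C=56] avail[A=40 B=39 C=56] open={R3}
Step 6: reserve R4 A 9 -> on_hand[A=49 B=39 C=56] avail[A=31 B=39 C=56] open={R3,R4}
Step 7: reserve R5 B 9 -> on_hand[A=49 B=39 C=56] avail[A=31 B=30 C=56] open={R3,R4,R5}
Step 8: cancel R5 -> on_hand[A=49 B=39 C=56] avail[A=31 B=39 C=56] open={R3,R4}
Step 9: cancel R3 -> on_hand[A=49 B=39 C=56] avail[A=40 B=39 C=56] open={R4}
Step 10: cancel R4 -> on_hand[A=49 B=39 C=56] avail[A=49 B=39 C=56] open={}
Step 11: reserve R6 B 7 -> on_hand[A=49 B=39 C=56] avail[A=49 B=32 C=56] open={R6}
Step 12: reserve R7 C 5 -> on_hand[A=49 B=39 C=56] avail[A=49 B=32 C=51] open={R6,R7}
Step 13: commit R6 -> on_hand[A=49 B=32 C=56] avail[A=49 B=32 C=51] open={R7}
Step 14: cancel R7 -> on_hand[A=49 B=32 C=56] avail[A=49 B=32 C=56] open={}
Step 15: reserve R8 C 7 -> on_hand[A=49 B=32 C=56] avail[A=49 B=32 C=49] open={R8}
Step 16: reserve R9 A 9 -> on_hand[A=49 B=32 C=56] avail[A=40 B=32 C=49] open={R8,R9}
Step 17: commit R8 -> on_hand[A=49 B=32 C=49] avail[A=40 B=32 C=49] open={R9}
Open reservations: ['R9'] -> 1

Answer: 1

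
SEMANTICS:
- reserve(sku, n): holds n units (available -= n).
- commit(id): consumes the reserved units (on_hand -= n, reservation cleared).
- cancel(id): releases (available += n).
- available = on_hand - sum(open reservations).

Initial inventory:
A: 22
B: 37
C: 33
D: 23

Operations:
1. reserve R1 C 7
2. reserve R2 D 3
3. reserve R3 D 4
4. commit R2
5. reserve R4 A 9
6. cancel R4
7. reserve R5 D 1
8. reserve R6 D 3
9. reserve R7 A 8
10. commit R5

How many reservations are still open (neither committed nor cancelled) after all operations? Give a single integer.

Answer: 4

Derivation:
Step 1: reserve R1 C 7 -> on_hand[A=22 B=37 C=33 D=23] avail[A=22 B=37 C=26 D=23] open={R1}
Step 2: reserve R2 D 3 -> on_hand[A=22 B=37 C=33 D=23] avail[A=22 B=37 C=26 D=20] open={R1,R2}
Step 3: reserve R3 D 4 -> on_hand[A=22 B=37 C=33 D=23] avail[A=22 B=37 C=26 D=16] open={R1,R2,R3}
Step 4: commit R2 -> on_hand[A=22 B=37 C=33 D=20] avail[A=22 B=37 C=26 D=16] open={R1,R3}
Step 5: reserve R4 A 9 -> on_hand[A=22 B=37 C=33 D=20] avail[A=13 B=37 C=26 D=16] open={R1,R3,R4}
Step 6: cancel R4 -> on_hand[A=22 B=37 C=33 D=20] avail[A=22 B=37 C=26 D=16] open={R1,R3}
Step 7: reserve R5 D 1 -> on_hand[A=22 B=37 C=33 D=20] avail[A=22 B=37 C=26 D=15] open={R1,R3,R5}
Step 8: reserve R6 D 3 -> on_hand[A=22 B=37 C=33 D=20] avail[A=22 B=37 C=26 D=12] open={R1,R3,R5,R6}
Step 9: reserve R7 A 8 -> on_hand[A=22 B=37 C=33 D=20] avail[A=14 B=37 C=26 D=12] open={R1,R3,R5,R6,R7}
Step 10: commit R5 -> on_hand[A=22 B=37 C=33 D=19] avail[A=14 B=37 C=26 D=12] open={R1,R3,R6,R7}
Open reservations: ['R1', 'R3', 'R6', 'R7'] -> 4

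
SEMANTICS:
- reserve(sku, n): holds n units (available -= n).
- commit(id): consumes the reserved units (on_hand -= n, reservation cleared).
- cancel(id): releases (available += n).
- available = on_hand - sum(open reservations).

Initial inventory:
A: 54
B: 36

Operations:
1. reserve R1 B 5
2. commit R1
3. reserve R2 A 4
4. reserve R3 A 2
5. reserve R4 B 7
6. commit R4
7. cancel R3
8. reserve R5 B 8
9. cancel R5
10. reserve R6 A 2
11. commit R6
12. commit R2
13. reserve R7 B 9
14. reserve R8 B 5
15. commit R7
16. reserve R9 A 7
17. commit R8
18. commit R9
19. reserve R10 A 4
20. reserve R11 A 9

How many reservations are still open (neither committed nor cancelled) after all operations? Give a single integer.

Step 1: reserve R1 B 5 -> on_hand[A=54 B=36] avail[A=54 B=31] open={R1}
Step 2: commit R1 -> on_hand[A=54 B=31] avail[A=54 B=31] open={}
Step 3: reserve R2 A 4 -> on_hand[A=54 B=31] avail[A=50 B=31] open={R2}
Step 4: reserve R3 A 2 -> on_hand[A=54 B=31] avail[A=48 B=31] open={R2,R3}
Step 5: reserve R4 B 7 -> on_hand[A=54 B=31] avail[A=48 B=24] open={R2,R3,R4}
Step 6: commit R4 -> on_hand[A=54 B=24] avail[A=48 B=24] open={R2,R3}
Step 7: cancel R3 -> on_hand[A=54 B=24] avail[A=50 B=24] open={R2}
Step 8: reserve R5 B 8 -> on_hand[A=54 B=24] avail[A=50 B=16] open={R2,R5}
Step 9: cancel R5 -> on_hand[A=54 B=24] avail[A=50 B=24] open={R2}
Step 10: reserve R6 A 2 -> on_hand[A=54 B=24] avail[A=48 B=24] open={R2,R6}
Step 11: commit R6 -> on_hand[A=52 B=24] avail[A=48 B=24] open={R2}
Step 12: commit R2 -> on_hand[A=48 B=24] avail[A=48 B=24] open={}
Step 13: reserve R7 B 9 -> on_hand[A=48 B=24] avail[A=48 B=15] open={R7}
Step 14: reserve R8 B 5 -> on_hand[A=48 B=24] avail[A=48 B=10] open={R7,R8}
Step 15: commit R7 -> on_hand[A=48 B=15] avail[A=48 B=10] open={R8}
Step 16: reserve R9 A 7 -> on_hand[A=48 B=15] avail[A=41 B=10] open={R8,R9}
Step 17: commit R8 -> on_hand[A=48 B=10] avail[A=41 B=10] open={R9}
Step 18: commit R9 -> on_hand[A=41 B=10] avail[A=41 B=10] open={}
Step 19: reserve R10 A 4 -> on_hand[A=41 B=10] avail[A=37 B=10] open={R10}
Step 20: reserve R11 A 9 -> on_hand[A=41 B=10] avail[A=28 B=10] open={R10,R11}
Open reservations: ['R10', 'R11'] -> 2

Answer: 2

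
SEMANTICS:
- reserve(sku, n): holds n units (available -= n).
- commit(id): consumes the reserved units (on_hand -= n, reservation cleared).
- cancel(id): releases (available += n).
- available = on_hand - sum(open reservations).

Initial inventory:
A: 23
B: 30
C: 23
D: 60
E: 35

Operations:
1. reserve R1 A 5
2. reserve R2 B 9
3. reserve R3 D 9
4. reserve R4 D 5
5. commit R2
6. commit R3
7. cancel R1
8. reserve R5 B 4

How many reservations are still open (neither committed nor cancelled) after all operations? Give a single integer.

Answer: 2

Derivation:
Step 1: reserve R1 A 5 -> on_hand[A=23 B=30 C=23 D=60 E=35] avail[A=18 B=30 C=23 D=60 E=35] open={R1}
Step 2: reserve R2 B 9 -> on_hand[A=23 B=30 C=23 D=60 E=35] avail[A=18 B=21 C=23 D=60 E=35] open={R1,R2}
Step 3: reserve R3 D 9 -> on_hand[A=23 B=30 C=23 D=60 E=35] avail[A=18 B=21 C=23 D=51 E=35] open={R1,R2,R3}
Step 4: reserve R4 D 5 -> on_hand[A=23 B=30 C=23 D=60 E=35] avail[A=18 B=21 C=23 D=46 E=35] open={R1,R2,R3,R4}
Step 5: commit R2 -> on_hand[A=23 B=21 C=23 D=60 E=35] avail[A=18 B=21 C=23 D=46 E=35] open={R1,R3,R4}
Step 6: commit R3 -> on_hand[A=23 B=21 C=23 D=51 E=35] avail[A=18 B=21 C=23 D=46 E=35] open={R1,R4}
Step 7: cancel R1 -> on_hand[A=23 B=21 C=23 D=51 E=35] avail[A=23 B=21 C=23 D=46 E=35] open={R4}
Step 8: reserve R5 B 4 -> on_hand[A=23 B=21 C=23 D=51 E=35] avail[A=23 B=17 C=23 D=46 E=35] open={R4,R5}
Open reservations: ['R4', 'R5'] -> 2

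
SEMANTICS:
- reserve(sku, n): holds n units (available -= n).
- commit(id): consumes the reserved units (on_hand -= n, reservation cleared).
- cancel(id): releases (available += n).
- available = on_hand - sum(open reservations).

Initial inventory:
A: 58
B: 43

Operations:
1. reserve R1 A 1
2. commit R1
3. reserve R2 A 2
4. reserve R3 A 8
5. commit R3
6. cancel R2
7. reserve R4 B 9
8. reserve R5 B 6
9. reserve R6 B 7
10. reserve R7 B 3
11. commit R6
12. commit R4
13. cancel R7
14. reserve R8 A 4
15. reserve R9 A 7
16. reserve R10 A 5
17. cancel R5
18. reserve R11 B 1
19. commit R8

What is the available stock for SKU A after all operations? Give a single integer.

Answer: 33

Derivation:
Step 1: reserve R1 A 1 -> on_hand[A=58 B=43] avail[A=57 B=43] open={R1}
Step 2: commit R1 -> on_hand[A=57 B=43] avail[A=57 B=43] open={}
Step 3: reserve R2 A 2 -> on_hand[A=57 B=43] avail[A=55 B=43] open={R2}
Step 4: reserve R3 A 8 -> on_hand[A=57 B=43] avail[A=47 B=43] open={R2,R3}
Step 5: commit R3 -> on_hand[A=49 B=43] avail[A=47 B=43] open={R2}
Step 6: cancel R2 -> on_hand[A=49 B=43] avail[A=49 B=43] open={}
Step 7: reserve R4 B 9 -> on_hand[A=49 B=43] avail[A=49 B=34] open={R4}
Step 8: reserve R5 B 6 -> on_hand[A=49 B=43] avail[A=49 B=28] open={R4,R5}
Step 9: reserve R6 B 7 -> on_hand[A=49 B=43] avail[A=49 B=21] open={R4,R5,R6}
Step 10: reserve R7 B 3 -> on_hand[A=49 B=43] avail[A=49 B=18] open={R4,R5,R6,R7}
Step 11: commit R6 -> on_hand[A=49 B=36] avail[A=49 B=18] open={R4,R5,R7}
Step 12: commit R4 -> on_hand[A=49 B=27] avail[A=49 B=18] open={R5,R7}
Step 13: cancel R7 -> on_hand[A=49 B=27] avail[A=49 B=21] open={R5}
Step 14: reserve R8 A 4 -> on_hand[A=49 B=27] avail[A=45 B=21] open={R5,R8}
Step 15: reserve R9 A 7 -> on_hand[A=49 B=27] avail[A=38 B=21] open={R5,R8,R9}
Step 16: reserve R10 A 5 -> on_hand[A=49 B=27] avail[A=33 B=21] open={R10,R5,R8,R9}
Step 17: cancel R5 -> on_hand[A=49 B=27] avail[A=33 B=27] open={R10,R8,R9}
Step 18: reserve R11 B 1 -> on_hand[A=49 B=27] avail[A=33 B=26] open={R10,R11,R8,R9}
Step 19: commit R8 -> on_hand[A=45 B=27] avail[A=33 B=26] open={R10,R11,R9}
Final available[A] = 33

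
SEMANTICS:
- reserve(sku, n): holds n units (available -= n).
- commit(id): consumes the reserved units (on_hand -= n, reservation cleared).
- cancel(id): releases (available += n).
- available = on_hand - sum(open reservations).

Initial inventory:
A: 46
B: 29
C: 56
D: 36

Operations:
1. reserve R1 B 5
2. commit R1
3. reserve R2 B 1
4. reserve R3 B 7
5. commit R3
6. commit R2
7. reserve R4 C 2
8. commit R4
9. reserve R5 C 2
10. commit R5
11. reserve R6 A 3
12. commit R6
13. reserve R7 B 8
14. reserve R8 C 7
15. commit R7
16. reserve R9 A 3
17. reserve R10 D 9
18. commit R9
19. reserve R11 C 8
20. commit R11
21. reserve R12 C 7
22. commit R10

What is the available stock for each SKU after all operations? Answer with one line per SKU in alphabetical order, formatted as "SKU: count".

Answer: A: 40
B: 8
C: 30
D: 27

Derivation:
Step 1: reserve R1 B 5 -> on_hand[A=46 B=29 C=56 D=36] avail[A=46 B=24 C=56 D=36] open={R1}
Step 2: commit R1 -> on_hand[A=46 B=24 C=56 D=36] avail[A=46 B=24 C=56 D=36] open={}
Step 3: reserve R2 B 1 -> on_hand[A=46 B=24 C=56 D=36] avail[A=46 B=23 C=56 D=36] open={R2}
Step 4: reserve R3 B 7 -> on_hand[A=46 B=24 C=56 D=36] avail[A=46 B=16 C=56 D=36] open={R2,R3}
Step 5: commit R3 -> on_hand[A=46 B=17 C=56 D=36] avail[A=46 B=16 C=56 D=36] open={R2}
Step 6: commit R2 -> on_hand[A=46 B=16 C=56 D=36] avail[A=46 B=16 C=56 D=36] open={}
Step 7: reserve R4 C 2 -> on_hand[A=46 B=16 C=56 D=36] avail[A=46 B=16 C=54 D=36] open={R4}
Step 8: commit R4 -> on_hand[A=46 B=16 C=54 D=36] avail[A=46 B=16 C=54 D=36] open={}
Step 9: reserve R5 C 2 -> on_hand[A=46 B=16 C=54 D=36] avail[A=46 B=16 C=52 D=36] open={R5}
Step 10: commit R5 -> on_hand[A=46 B=16 C=52 D=36] avail[A=46 B=16 C=52 D=36] open={}
Step 11: reserve R6 A 3 -> on_hand[A=46 B=16 C=52 D=36] avail[A=43 B=16 C=52 D=36] open={R6}
Step 12: commit R6 -> on_hand[A=43 B=16 C=52 D=36] avail[A=43 B=16 C=52 D=36] open={}
Step 13: reserve R7 B 8 -> on_hand[A=43 B=16 C=52 D=36] avail[A=43 B=8 C=52 D=36] open={R7}
Step 14: reserve R8 C 7 -> on_hand[A=43 B=16 C=52 D=36] avail[A=43 B=8 C=45 D=36] open={R7,R8}
Step 15: commit R7 -> on_hand[A=43 B=8 C=52 D=36] avail[A=43 B=8 C=45 D=36] open={R8}
Step 16: reserve R9 A 3 -> on_hand[A=43 B=8 C=52 D=36] avail[A=40 B=8 C=45 D=36] open={R8,R9}
Step 17: reserve R10 D 9 -> on_hand[A=43 B=8 C=52 D=36] avail[A=40 B=8 C=45 D=27] open={R10,R8,R9}
Step 18: commit R9 -> on_hand[A=40 B=8 C=52 D=36] avail[A=40 B=8 C=45 D=27] open={R10,R8}
Step 19: reserve R11 C 8 -> on_hand[A=40 B=8 C=52 D=36] avail[A=40 B=8 C=37 D=27] open={R10,R11,R8}
Step 20: commit R11 -> on_hand[A=40 B=8 C=44 D=36] avail[A=40 B=8 C=37 D=27] open={R10,R8}
Step 21: reserve R12 C 7 -> on_hand[A=40 B=8 C=44 D=36] avail[A=40 B=8 C=30 D=27] open={R10,R12,R8}
Step 22: commit R10 -> on_hand[A=40 B=8 C=44 D=27] avail[A=40 B=8 C=30 D=27] open={R12,R8}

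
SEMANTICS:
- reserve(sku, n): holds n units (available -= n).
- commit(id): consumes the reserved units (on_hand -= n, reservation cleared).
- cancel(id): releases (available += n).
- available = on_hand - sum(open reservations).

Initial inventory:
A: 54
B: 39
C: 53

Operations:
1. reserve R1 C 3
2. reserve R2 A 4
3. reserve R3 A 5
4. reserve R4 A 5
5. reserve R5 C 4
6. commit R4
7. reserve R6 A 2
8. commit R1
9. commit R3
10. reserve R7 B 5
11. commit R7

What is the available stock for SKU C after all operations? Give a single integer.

Step 1: reserve R1 C 3 -> on_hand[A=54 B=39 C=53] avail[A=54 B=39 C=50] open={R1}
Step 2: reserve R2 A 4 -> on_hand[A=54 B=39 C=53] avail[A=50 B=39 C=50] open={R1,R2}
Step 3: reserve R3 A 5 -> on_hand[A=54 B=39 C=53] avail[A=45 B=39 C=50] open={R1,R2,R3}
Step 4: reserve R4 A 5 -> on_hand[A=54 B=39 C=53] avail[A=40 B=39 C=50] open={R1,R2,R3,R4}
Step 5: reserve R5 C 4 -> on_hand[A=54 B=39 C=53] avail[A=40 B=39 C=46] open={R1,R2,R3,R4,R5}
Step 6: commit R4 -> on_hand[A=49 B=39 C=53] avail[A=40 B=39 C=46] open={R1,R2,R3,R5}
Step 7: reserve R6 A 2 -> on_hand[A=49 B=39 C=53] avail[A=38 B=39 C=46] open={R1,R2,R3,R5,R6}
Step 8: commit R1 -> on_hand[A=49 B=39 C=50] avail[A=38 B=39 C=46] open={R2,R3,R5,R6}
Step 9: commit R3 -> on_hand[A=44 B=39 C=50] avail[A=38 B=39 C=46] open={R2,R5,R6}
Step 10: reserve R7 B 5 -> on_hand[A=44 B=39 C=50] avail[A=38 B=34 C=46] open={R2,R5,R6,R7}
Step 11: commit R7 -> on_hand[A=44 B=34 C=50] avail[A=38 B=34 C=46] open={R2,R5,R6}
Final available[C] = 46

Answer: 46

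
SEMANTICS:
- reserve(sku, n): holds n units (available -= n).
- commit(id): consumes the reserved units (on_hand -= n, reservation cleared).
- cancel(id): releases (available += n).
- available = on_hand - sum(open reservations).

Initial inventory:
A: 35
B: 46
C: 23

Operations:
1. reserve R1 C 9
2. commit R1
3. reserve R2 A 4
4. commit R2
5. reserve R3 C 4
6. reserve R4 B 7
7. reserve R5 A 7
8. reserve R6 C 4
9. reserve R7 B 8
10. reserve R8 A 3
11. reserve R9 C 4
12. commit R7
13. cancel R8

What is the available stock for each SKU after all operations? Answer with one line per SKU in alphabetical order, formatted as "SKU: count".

Step 1: reserve R1 C 9 -> on_hand[A=35 B=46 C=23] avail[A=35 B=46 C=14] open={R1}
Step 2: commit R1 -> on_hand[A=35 B=46 C=14] avail[A=35 B=46 C=14] open={}
Step 3: reserve R2 A 4 -> on_hand[A=35 B=46 C=14] avail[A=31 B=46 C=14] open={R2}
Step 4: commit R2 -> on_hand[A=31 B=46 C=14] avail[A=31 B=46 C=14] open={}
Step 5: reserve R3 C 4 -> on_hand[A=31 B=46 C=14] avail[A=31 B=46 C=10] open={R3}
Step 6: reserve R4 B 7 -> on_hand[A=31 B=46 C=14] avail[A=31 B=39 C=10] open={R3,R4}
Step 7: reserve R5 A 7 -> on_hand[A=31 B=46 C=14] avail[A=24 B=39 C=10] open={R3,R4,R5}
Step 8: reserve R6 C 4 -> on_hand[A=31 B=46 C=14] avail[A=24 B=39 C=6] open={R3,R4,R5,R6}
Step 9: reserve R7 B 8 -> on_hand[A=31 B=46 C=14] avail[A=24 B=31 C=6] open={R3,R4,R5,R6,R7}
Step 10: reserve R8 A 3 -> on_hand[A=31 B=46 C=14] avail[A=21 B=31 C=6] open={R3,R4,R5,R6,R7,R8}
Step 11: reserve R9 C 4 -> on_hand[A=31 B=46 C=14] avail[A=21 B=31 C=2] open={R3,R4,R5,R6,R7,R8,R9}
Step 12: commit R7 -> on_hand[A=31 B=38 C=14] avail[A=21 B=31 C=2] open={R3,R4,R5,R6,R8,R9}
Step 13: cancel R8 -> on_hand[A=31 B=38 C=14] avail[A=24 B=31 C=2] open={R3,R4,R5,R6,R9}

Answer: A: 24
B: 31
C: 2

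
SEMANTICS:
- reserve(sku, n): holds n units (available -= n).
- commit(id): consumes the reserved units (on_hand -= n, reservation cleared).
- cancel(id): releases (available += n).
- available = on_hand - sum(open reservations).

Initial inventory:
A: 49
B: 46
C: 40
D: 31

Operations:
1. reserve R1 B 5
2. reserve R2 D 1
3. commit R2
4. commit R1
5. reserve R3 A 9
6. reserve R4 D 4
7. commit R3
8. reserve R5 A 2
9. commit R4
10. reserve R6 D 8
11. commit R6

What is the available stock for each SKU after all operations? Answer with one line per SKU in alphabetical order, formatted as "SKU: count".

Answer: A: 38
B: 41
C: 40
D: 18

Derivation:
Step 1: reserve R1 B 5 -> on_hand[A=49 B=46 C=40 D=31] avail[A=49 B=41 C=40 D=31] open={R1}
Step 2: reserve R2 D 1 -> on_hand[A=49 B=46 C=40 D=31] avail[A=49 B=41 C=40 D=30] open={R1,R2}
Step 3: commit R2 -> on_hand[A=49 B=46 C=40 D=30] avail[A=49 B=41 C=40 D=30] open={R1}
Step 4: commit R1 -> on_hand[A=49 B=41 C=40 D=30] avail[A=49 B=41 C=40 D=30] open={}
Step 5: reserve R3 A 9 -> on_hand[A=49 B=41 C=40 D=30] avail[A=40 B=41 C=40 D=30] open={R3}
Step 6: reserve R4 D 4 -> on_hand[A=49 B=41 C=40 D=30] avail[A=40 B=41 C=40 D=26] open={R3,R4}
Step 7: commit R3 -> on_hand[A=40 B=41 C=40 D=30] avail[A=40 B=41 C=40 D=26] open={R4}
Step 8: reserve R5 A 2 -> on_hand[A=40 B=41 C=40 D=30] avail[A=38 B=41 C=40 D=26] open={R4,R5}
Step 9: commit R4 -> on_hand[A=40 B=41 C=40 D=26] avail[A=38 B=41 C=40 D=26] open={R5}
Step 10: reserve R6 D 8 -> on_hand[A=40 B=41 C=40 D=26] avail[A=38 B=41 C=40 D=18] open={R5,R6}
Step 11: commit R6 -> on_hand[A=40 B=41 C=40 D=18] avail[A=38 B=41 C=40 D=18] open={R5}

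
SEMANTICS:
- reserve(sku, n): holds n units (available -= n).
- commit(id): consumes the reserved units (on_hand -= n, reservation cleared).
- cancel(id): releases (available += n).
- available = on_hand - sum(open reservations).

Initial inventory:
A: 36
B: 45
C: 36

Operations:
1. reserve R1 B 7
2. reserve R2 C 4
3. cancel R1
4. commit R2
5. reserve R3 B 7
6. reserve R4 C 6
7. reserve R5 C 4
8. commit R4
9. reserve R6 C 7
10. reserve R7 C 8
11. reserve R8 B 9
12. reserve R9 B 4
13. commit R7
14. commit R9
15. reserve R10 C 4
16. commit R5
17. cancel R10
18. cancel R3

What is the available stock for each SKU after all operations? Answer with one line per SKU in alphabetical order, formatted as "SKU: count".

Step 1: reserve R1 B 7 -> on_hand[A=36 B=45 C=36] avail[A=36 B=38 C=36] open={R1}
Step 2: reserve R2 C 4 -> on_hand[A=36 B=45 C=36] avail[A=36 B=38 C=32] open={R1,R2}
Step 3: cancel R1 -> on_hand[A=36 B=45 C=36] avail[A=36 B=45 C=32] open={R2}
Step 4: commit R2 -> on_hand[A=36 B=45 C=32] avail[A=36 B=45 C=32] open={}
Step 5: reserve R3 B 7 -> on_hand[A=36 B=45 C=32] avail[A=36 B=38 C=32] open={R3}
Step 6: reserve R4 C 6 -> on_hand[A=36 B=45 C=32] avail[A=36 B=38 C=26] open={R3,R4}
Step 7: reserve R5 C 4 -> on_hand[A=36 B=45 C=32] avail[A=36 B=38 C=22] open={R3,R4,R5}
Step 8: commit R4 -> on_hand[A=36 B=45 C=26] avail[A=36 B=38 C=22] open={R3,R5}
Step 9: reserve R6 C 7 -> on_hand[A=36 B=45 C=26] avail[A=36 B=38 C=15] open={R3,R5,R6}
Step 10: reserve R7 C 8 -> on_hand[A=36 B=45 C=26] avail[A=36 B=38 C=7] open={R3,R5,R6,R7}
Step 11: reserve R8 B 9 -> on_hand[A=36 B=45 C=26] avail[A=36 B=29 C=7] open={R3,R5,R6,R7,R8}
Step 12: reserve R9 B 4 -> on_hand[A=36 B=45 C=26] avail[A=36 B=25 C=7] open={R3,R5,R6,R7,R8,R9}
Step 13: commit R7 -> on_hand[A=36 B=45 C=18] avail[A=36 B=25 C=7] open={R3,R5,R6,R8,R9}
Step 14: commit R9 -> on_hand[A=36 B=41 C=18] avail[A=36 B=25 C=7] open={R3,R5,R6,R8}
Step 15: reserve R10 C 4 -> on_hand[A=36 B=41 C=18] avail[A=36 B=25 C=3] open={R10,R3,R5,R6,R8}
Step 16: commit R5 -> on_hand[A=36 B=41 C=14] avail[A=36 B=25 C=3] open={R10,R3,R6,R8}
Step 17: cancel R10 -> on_hand[A=36 B=41 C=14] avail[A=36 B=25 C=7] open={R3,R6,R8}
Step 18: cancel R3 -> on_hand[A=36 B=41 C=14] avail[A=36 B=32 C=7] open={R6,R8}

Answer: A: 36
B: 32
C: 7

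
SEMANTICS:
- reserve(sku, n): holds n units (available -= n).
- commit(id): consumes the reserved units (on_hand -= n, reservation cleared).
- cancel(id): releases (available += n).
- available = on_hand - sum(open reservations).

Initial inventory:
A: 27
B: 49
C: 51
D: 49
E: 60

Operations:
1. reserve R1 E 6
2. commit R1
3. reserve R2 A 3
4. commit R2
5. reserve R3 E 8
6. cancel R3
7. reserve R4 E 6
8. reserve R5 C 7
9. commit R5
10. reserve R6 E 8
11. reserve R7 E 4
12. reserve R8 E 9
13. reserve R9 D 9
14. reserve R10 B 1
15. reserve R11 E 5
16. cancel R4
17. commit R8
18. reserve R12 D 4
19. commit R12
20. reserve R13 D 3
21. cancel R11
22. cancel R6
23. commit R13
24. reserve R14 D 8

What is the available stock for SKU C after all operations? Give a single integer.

Step 1: reserve R1 E 6 -> on_hand[A=27 B=49 C=51 D=49 E=60] avail[A=27 B=49 C=51 D=49 E=54] open={R1}
Step 2: commit R1 -> on_hand[A=27 B=49 C=51 D=49 E=54] avail[A=27 B=49 C=51 D=49 E=54] open={}
Step 3: reserve R2 A 3 -> on_hand[A=27 B=49 C=51 D=49 E=54] avail[A=24 B=49 C=51 D=49 E=54] open={R2}
Step 4: commit R2 -> on_hand[A=24 B=49 C=51 D=49 E=54] avail[A=24 B=49 C=51 D=49 E=54] open={}
Step 5: reserve R3 E 8 -> on_hand[A=24 B=49 C=51 D=49 E=54] avail[A=24 B=49 C=51 D=49 E=46] open={R3}
Step 6: cancel R3 -> on_hand[A=24 B=49 C=51 D=49 E=54] avail[A=24 B=49 C=51 D=49 E=54] open={}
Step 7: reserve R4 E 6 -> on_hand[A=24 B=49 C=51 D=49 E=54] avail[A=24 B=49 C=51 D=49 E=48] open={R4}
Step 8: reserve R5 C 7 -> on_hand[A=24 B=49 C=51 D=49 E=54] avail[A=24 B=49 C=44 D=49 E=48] open={R4,R5}
Step 9: commit R5 -> on_hand[A=24 B=49 C=44 D=49 E=54] avail[A=24 B=49 C=44 D=49 E=48] open={R4}
Step 10: reserve R6 E 8 -> on_hand[A=24 B=49 C=44 D=49 E=54] avail[A=24 B=49 C=44 D=49 E=40] open={R4,R6}
Step 11: reserve R7 E 4 -> on_hand[A=24 B=49 C=44 D=49 E=54] avail[A=24 B=49 C=44 D=49 E=36] open={R4,R6,R7}
Step 12: reserve R8 E 9 -> on_hand[A=24 B=49 C=44 D=49 E=54] avail[A=24 B=49 C=44 D=49 E=27] open={R4,R6,R7,R8}
Step 13: reserve R9 D 9 -> on_hand[A=24 B=49 C=44 D=49 E=54] avail[A=24 B=49 C=44 D=40 E=27] open={R4,R6,R7,R8,R9}
Step 14: reserve R10 B 1 -> on_hand[A=24 B=49 C=44 D=49 E=54] avail[A=24 B=48 C=44 D=40 E=27] open={R10,R4,R6,R7,R8,R9}
Step 15: reserve R11 E 5 -> on_hand[A=24 B=49 C=44 D=49 E=54] avail[A=24 B=48 C=44 D=40 E=22] open={R10,R11,R4,R6,R7,R8,R9}
Step 16: cancel R4 -> on_hand[A=24 B=49 C=44 D=49 E=54] avail[A=24 B=48 C=44 D=40 E=28] open={R10,R11,R6,R7,R8,R9}
Step 17: commit R8 -> on_hand[A=24 B=49 C=44 D=49 E=45] avail[A=24 B=48 C=44 D=40 E=28] open={R10,R11,R6,R7,R9}
Step 18: reserve R12 D 4 -> on_hand[A=24 B=49 C=44 D=49 E=45] avail[A=24 B=48 C=44 D=36 E=28] open={R10,R11,R12,R6,R7,R9}
Step 19: commit R12 -> on_hand[A=24 B=49 C=44 D=45 E=45] avail[A=24 B=48 C=44 D=36 E=28] open={R10,R11,R6,R7,R9}
Step 20: reserve R13 D 3 -> on_hand[A=24 B=49 C=44 D=45 E=45] avail[A=24 B=48 C=44 D=33 E=28] open={R10,R11,R13,R6,R7,R9}
Step 21: cancel R11 -> on_hand[A=24 B=49 C=44 D=45 E=45] avail[A=24 B=48 C=44 D=33 E=33] open={R10,R13,R6,R7,R9}
Step 22: cancel R6 -> on_hand[A=24 B=49 C=44 D=45 E=45] avail[A=24 B=48 C=44 D=33 E=41] open={R10,R13,R7,R9}
Step 23: commit R13 -> on_hand[A=24 B=49 C=44 D=42 E=45] avail[A=24 B=48 C=44 D=33 E=41] open={R10,R7,R9}
Step 24: reserve R14 D 8 -> on_hand[A=24 B=49 C=44 D=42 E=45] avail[A=24 B=48 C=44 D=25 E=41] open={R10,R14,R7,R9}
Final available[C] = 44

Answer: 44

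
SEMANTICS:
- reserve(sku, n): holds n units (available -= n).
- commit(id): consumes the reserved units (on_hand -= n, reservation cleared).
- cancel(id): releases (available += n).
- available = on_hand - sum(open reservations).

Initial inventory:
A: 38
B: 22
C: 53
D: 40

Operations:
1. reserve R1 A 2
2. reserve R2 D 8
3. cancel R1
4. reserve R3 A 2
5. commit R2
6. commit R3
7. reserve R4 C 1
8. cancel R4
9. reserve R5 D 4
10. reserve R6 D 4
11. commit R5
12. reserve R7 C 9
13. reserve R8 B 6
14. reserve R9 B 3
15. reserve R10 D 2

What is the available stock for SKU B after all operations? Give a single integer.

Answer: 13

Derivation:
Step 1: reserve R1 A 2 -> on_hand[A=38 B=22 C=53 D=40] avail[A=36 B=22 C=53 D=40] open={R1}
Step 2: reserve R2 D 8 -> on_hand[A=38 B=22 C=53 D=40] avail[A=36 B=22 C=53 D=32] open={R1,R2}
Step 3: cancel R1 -> on_hand[A=38 B=22 C=53 D=40] avail[A=38 B=22 C=53 D=32] open={R2}
Step 4: reserve R3 A 2 -> on_hand[A=38 B=22 C=53 D=40] avail[A=36 B=22 C=53 D=32] open={R2,R3}
Step 5: commit R2 -> on_hand[A=38 B=22 C=53 D=32] avail[A=36 B=22 C=53 D=32] open={R3}
Step 6: commit R3 -> on_hand[A=36 B=22 C=53 D=32] avail[A=36 B=22 C=53 D=32] open={}
Step 7: reserve R4 C 1 -> on_hand[A=36 B=22 C=53 D=32] avail[A=36 B=22 C=52 D=32] open={R4}
Step 8: cancel R4 -> on_hand[A=36 B=22 C=53 D=32] avail[A=36 B=22 C=53 D=32] open={}
Step 9: reserve R5 D 4 -> on_hand[A=36 B=22 C=53 D=32] avail[A=36 B=22 C=53 D=28] open={R5}
Step 10: reserve R6 D 4 -> on_hand[A=36 B=22 C=53 D=32] avail[A=36 B=22 C=53 D=24] open={R5,R6}
Step 11: commit R5 -> on_hand[A=36 B=22 C=53 D=28] avail[A=36 B=22 C=53 D=24] open={R6}
Step 12: reserve R7 C 9 -> on_hand[A=36 B=22 C=53 D=28] avail[A=36 B=22 C=44 D=24] open={R6,R7}
Step 13: reserve R8 B 6 -> on_hand[A=36 B=22 C=53 D=28] avail[A=36 B=16 C=44 D=24] open={R6,R7,R8}
Step 14: reserve R9 B 3 -> on_hand[A=36 B=22 C=53 D=28] avail[A=36 B=13 C=44 D=24] open={R6,R7,R8,R9}
Step 15: reserve R10 D 2 -> on_hand[A=36 B=22 C=53 D=28] avail[A=36 B=13 C=44 D=22] open={R10,R6,R7,R8,R9}
Final available[B] = 13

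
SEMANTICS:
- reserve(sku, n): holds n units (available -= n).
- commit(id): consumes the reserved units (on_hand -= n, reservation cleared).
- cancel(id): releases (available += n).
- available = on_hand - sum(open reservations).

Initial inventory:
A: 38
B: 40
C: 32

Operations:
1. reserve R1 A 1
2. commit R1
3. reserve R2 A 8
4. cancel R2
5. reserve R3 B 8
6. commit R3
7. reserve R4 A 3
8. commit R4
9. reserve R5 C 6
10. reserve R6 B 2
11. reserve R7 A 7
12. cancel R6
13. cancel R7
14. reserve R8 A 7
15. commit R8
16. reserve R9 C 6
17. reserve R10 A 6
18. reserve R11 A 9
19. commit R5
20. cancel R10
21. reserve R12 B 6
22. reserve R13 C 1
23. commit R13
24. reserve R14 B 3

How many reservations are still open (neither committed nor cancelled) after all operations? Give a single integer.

Answer: 4

Derivation:
Step 1: reserve R1 A 1 -> on_hand[A=38 B=40 C=32] avail[A=37 B=40 C=32] open={R1}
Step 2: commit R1 -> on_hand[A=37 B=40 C=32] avail[A=37 B=40 C=32] open={}
Step 3: reserve R2 A 8 -> on_hand[A=37 B=40 C=32] avail[A=29 B=40 C=32] open={R2}
Step 4: cancel R2 -> on_hand[A=37 B=40 C=32] avail[A=37 B=40 C=32] open={}
Step 5: reserve R3 B 8 -> on_hand[A=37 B=40 C=32] avail[A=37 B=32 C=32] open={R3}
Step 6: commit R3 -> on_hand[A=37 B=32 C=32] avail[A=37 B=32 C=32] open={}
Step 7: reserve R4 A 3 -> on_hand[A=37 B=32 C=32] avail[A=34 B=32 C=32] open={R4}
Step 8: commit R4 -> on_hand[A=34 B=32 C=32] avail[A=34 B=32 C=32] open={}
Step 9: reserve R5 C 6 -> on_hand[A=34 B=32 C=32] avail[A=34 B=32 C=26] open={R5}
Step 10: reserve R6 B 2 -> on_hand[A=34 B=32 C=32] avail[A=34 B=30 C=26] open={R5,R6}
Step 11: reserve R7 A 7 -> on_hand[A=34 B=32 C=32] avail[A=27 B=30 C=26] open={R5,R6,R7}
Step 12: cancel R6 -> on_hand[A=34 B=32 C=32] avail[A=27 B=32 C=26] open={R5,R7}
Step 13: cancel R7 -> on_hand[A=34 B=32 C=32] avail[A=34 B=32 C=26] open={R5}
Step 14: reserve R8 A 7 -> on_hand[A=34 B=32 C=32] avail[A=27 B=32 C=26] open={R5,R8}
Step 15: commit R8 -> on_hand[A=27 B=32 C=32] avail[A=27 B=32 C=26] open={R5}
Step 16: reserve R9 C 6 -> on_hand[A=27 B=32 C=32] avail[A=27 B=32 C=20] open={R5,R9}
Step 17: reserve R10 A 6 -> on_hand[A=27 B=32 C=32] avail[A=21 B=32 C=20] open={R10,R5,R9}
Step 18: reserve R11 A 9 -> on_hand[A=27 B=32 C=32] avail[A=12 B=32 C=20] open={R10,R11,R5,R9}
Step 19: commit R5 -> on_hand[A=27 B=32 C=26] avail[A=12 B=32 C=20] open={R10,R11,R9}
Step 20: cancel R10 -> on_hand[A=27 B=32 C=26] avail[A=18 B=32 C=20] open={R11,R9}
Step 21: reserve R12 B 6 -> on_hand[A=27 B=32 C=26] avail[A=18 B=26 C=20] open={R11,R12,R9}
Step 22: reserve R13 C 1 -> on_hand[A=27 B=32 C=26] avail[A=18 B=26 C=19] open={R11,R12,R13,R9}
Step 23: commit R13 -> on_hand[A=27 B=32 C=25] avail[A=18 B=26 C=19] open={R11,R12,R9}
Step 24: reserve R14 B 3 -> on_hand[A=27 B=32 C=25] avail[A=18 B=23 C=19] open={R11,R12,R14,R9}
Open reservations: ['R11', 'R12', 'R14', 'R9'] -> 4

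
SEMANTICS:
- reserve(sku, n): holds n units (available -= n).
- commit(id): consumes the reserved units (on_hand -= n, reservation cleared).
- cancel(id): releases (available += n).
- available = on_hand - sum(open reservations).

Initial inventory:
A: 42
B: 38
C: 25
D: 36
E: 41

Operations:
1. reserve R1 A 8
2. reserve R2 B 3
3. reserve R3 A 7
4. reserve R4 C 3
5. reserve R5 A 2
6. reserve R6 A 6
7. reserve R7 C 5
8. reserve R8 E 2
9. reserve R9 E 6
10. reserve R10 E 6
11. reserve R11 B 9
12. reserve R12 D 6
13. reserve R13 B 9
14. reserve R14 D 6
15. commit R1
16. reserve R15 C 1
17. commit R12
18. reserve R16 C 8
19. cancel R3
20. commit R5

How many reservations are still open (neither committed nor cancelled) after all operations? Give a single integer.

Answer: 12

Derivation:
Step 1: reserve R1 A 8 -> on_hand[A=42 B=38 C=25 D=36 E=41] avail[A=34 B=38 C=25 D=36 E=41] open={R1}
Step 2: reserve R2 B 3 -> on_hand[A=42 B=38 C=25 D=36 E=41] avail[A=34 B=35 C=25 D=36 E=41] open={R1,R2}
Step 3: reserve R3 A 7 -> on_hand[A=42 B=38 C=25 D=36 E=41] avail[A=27 B=35 C=25 D=36 E=41] open={R1,R2,R3}
Step 4: reserve R4 C 3 -> on_hand[A=42 B=38 C=25 D=36 E=41] avail[A=27 B=35 C=22 D=36 E=41] open={R1,R2,R3,R4}
Step 5: reserve R5 A 2 -> on_hand[A=42 B=38 C=25 D=36 E=41] avail[A=25 B=35 C=22 D=36 E=41] open={R1,R2,R3,R4,R5}
Step 6: reserve R6 A 6 -> on_hand[A=42 B=38 C=25 D=36 E=41] avail[A=19 B=35 C=22 D=36 E=41] open={R1,R2,R3,R4,R5,R6}
Step 7: reserve R7 C 5 -> on_hand[A=42 B=38 C=25 D=36 E=41] avail[A=19 B=35 C=17 D=36 E=41] open={R1,R2,R3,R4,R5,R6,R7}
Step 8: reserve R8 E 2 -> on_hand[A=42 B=38 C=25 D=36 E=41] avail[A=19 B=35 C=17 D=36 E=39] open={R1,R2,R3,R4,R5,R6,R7,R8}
Step 9: reserve R9 E 6 -> on_hand[A=42 B=38 C=25 D=36 E=41] avail[A=19 B=35 C=17 D=36 E=33] open={R1,R2,R3,R4,R5,R6,R7,R8,R9}
Step 10: reserve R10 E 6 -> on_hand[A=42 B=38 C=25 D=36 E=41] avail[A=19 B=35 C=17 D=36 E=27] open={R1,R10,R2,R3,R4,R5,R6,R7,R8,R9}
Step 11: reserve R11 B 9 -> on_hand[A=42 B=38 C=25 D=36 E=41] avail[A=19 B=26 C=17 D=36 E=27] open={R1,R10,R11,R2,R3,R4,R5,R6,R7,R8,R9}
Step 12: reserve R12 D 6 -> on_hand[A=42 B=38 C=25 D=36 E=41] avail[A=19 B=26 C=17 D=30 E=27] open={R1,R10,R11,R12,R2,R3,R4,R5,R6,R7,R8,R9}
Step 13: reserve R13 B 9 -> on_hand[A=42 B=38 C=25 D=36 E=41] avail[A=19 B=17 C=17 D=30 E=27] open={R1,R10,R11,R12,R13,R2,R3,R4,R5,R6,R7,R8,R9}
Step 14: reserve R14 D 6 -> on_hand[A=42 B=38 C=25 D=36 E=41] avail[A=19 B=17 C=17 D=24 E=27] open={R1,R10,R11,R12,R13,R14,R2,R3,R4,R5,R6,R7,R8,R9}
Step 15: commit R1 -> on_hand[A=34 B=38 C=25 D=36 E=41] avail[A=19 B=17 C=17 D=24 E=27] open={R10,R11,R12,R13,R14,R2,R3,R4,R5,R6,R7,R8,R9}
Step 16: reserve R15 C 1 -> on_hand[A=34 B=38 C=25 D=36 E=41] avail[A=19 B=17 C=16 D=24 E=27] open={R10,R11,R12,R13,R14,R15,R2,R3,R4,R5,R6,R7,R8,R9}
Step 17: commit R12 -> on_hand[A=34 B=38 C=25 D=30 E=41] avail[A=19 B=17 C=16 D=24 E=27] open={R10,R11,R13,R14,R15,R2,R3,R4,R5,R6,R7,R8,R9}
Step 18: reserve R16 C 8 -> on_hand[A=34 B=38 C=25 D=30 E=41] avail[A=19 B=17 C=8 D=24 E=27] open={R10,R11,R13,R14,R15,R16,R2,R3,R4,R5,R6,R7,R8,R9}
Step 19: cancel R3 -> on_hand[A=34 B=38 C=25 D=30 E=41] avail[A=26 B=17 C=8 D=24 E=27] open={R10,R11,R13,R14,R15,R16,R2,R4,R5,R6,R7,R8,R9}
Step 20: commit R5 -> on_hand[A=32 B=38 C=25 D=30 E=41] avail[A=26 B=17 C=8 D=24 E=27] open={R10,R11,R13,R14,R15,R16,R2,R4,R6,R7,R8,R9}
Open reservations: ['R10', 'R11', 'R13', 'R14', 'R15', 'R16', 'R2', 'R4', 'R6', 'R7', 'R8', 'R9'] -> 12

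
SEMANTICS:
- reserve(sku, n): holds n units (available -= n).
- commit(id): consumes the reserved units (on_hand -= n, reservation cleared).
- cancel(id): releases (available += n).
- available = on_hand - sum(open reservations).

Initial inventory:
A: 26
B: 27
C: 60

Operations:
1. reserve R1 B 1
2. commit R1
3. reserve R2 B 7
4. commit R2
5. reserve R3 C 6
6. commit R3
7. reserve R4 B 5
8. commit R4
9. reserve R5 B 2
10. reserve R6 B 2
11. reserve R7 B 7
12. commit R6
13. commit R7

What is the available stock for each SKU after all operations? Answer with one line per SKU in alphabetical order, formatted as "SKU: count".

Answer: A: 26
B: 3
C: 54

Derivation:
Step 1: reserve R1 B 1 -> on_hand[A=26 B=27 C=60] avail[A=26 B=26 C=60] open={R1}
Step 2: commit R1 -> on_hand[A=26 B=26 C=60] avail[A=26 B=26 C=60] open={}
Step 3: reserve R2 B 7 -> on_hand[A=26 B=26 C=60] avail[A=26 B=19 C=60] open={R2}
Step 4: commit R2 -> on_hand[A=26 B=19 C=60] avail[A=26 B=19 C=60] open={}
Step 5: reserve R3 C 6 -> on_hand[A=26 B=19 C=60] avail[A=26 B=19 C=54] open={R3}
Step 6: commit R3 -> on_hand[A=26 B=19 C=54] avail[A=26 B=19 C=54] open={}
Step 7: reserve R4 B 5 -> on_hand[A=26 B=19 C=54] avail[A=26 B=14 C=54] open={R4}
Step 8: commit R4 -> on_hand[A=26 B=14 C=54] avail[A=26 B=14 C=54] open={}
Step 9: reserve R5 B 2 -> on_hand[A=26 B=14 C=54] avail[A=26 B=12 C=54] open={R5}
Step 10: reserve R6 B 2 -> on_hand[A=26 B=14 C=54] avail[A=26 B=10 C=54] open={R5,R6}
Step 11: reserve R7 B 7 -> on_hand[A=26 B=14 C=54] avail[A=26 B=3 C=54] open={R5,R6,R7}
Step 12: commit R6 -> on_hand[A=26 B=12 C=54] avail[A=26 B=3 C=54] open={R5,R7}
Step 13: commit R7 -> on_hand[A=26 B=5 C=54] avail[A=26 B=3 C=54] open={R5}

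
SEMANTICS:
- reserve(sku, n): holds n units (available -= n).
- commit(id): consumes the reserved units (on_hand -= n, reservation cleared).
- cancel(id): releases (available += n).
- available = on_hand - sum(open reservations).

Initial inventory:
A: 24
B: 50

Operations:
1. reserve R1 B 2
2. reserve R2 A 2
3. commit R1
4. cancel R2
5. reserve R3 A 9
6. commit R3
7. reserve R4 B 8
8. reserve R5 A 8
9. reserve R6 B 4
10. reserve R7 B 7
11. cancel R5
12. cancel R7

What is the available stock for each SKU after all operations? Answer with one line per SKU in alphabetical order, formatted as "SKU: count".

Answer: A: 15
B: 36

Derivation:
Step 1: reserve R1 B 2 -> on_hand[A=24 B=50] avail[A=24 B=48] open={R1}
Step 2: reserve R2 A 2 -> on_hand[A=24 B=50] avail[A=22 B=48] open={R1,R2}
Step 3: commit R1 -> on_hand[A=24 B=48] avail[A=22 B=48] open={R2}
Step 4: cancel R2 -> on_hand[A=24 B=48] avail[A=24 B=48] open={}
Step 5: reserve R3 A 9 -> on_hand[A=24 B=48] avail[A=15 B=48] open={R3}
Step 6: commit R3 -> on_hand[A=15 B=48] avail[A=15 B=48] open={}
Step 7: reserve R4 B 8 -> on_hand[A=15 B=48] avail[A=15 B=40] open={R4}
Step 8: reserve R5 A 8 -> on_hand[A=15 B=48] avail[A=7 B=40] open={R4,R5}
Step 9: reserve R6 B 4 -> on_hand[A=15 B=48] avail[A=7 B=36] open={R4,R5,R6}
Step 10: reserve R7 B 7 -> on_hand[A=15 B=48] avail[A=7 B=29] open={R4,R5,R6,R7}
Step 11: cancel R5 -> on_hand[A=15 B=48] avail[A=15 B=29] open={R4,R6,R7}
Step 12: cancel R7 -> on_hand[A=15 B=48] avail[A=15 B=36] open={R4,R6}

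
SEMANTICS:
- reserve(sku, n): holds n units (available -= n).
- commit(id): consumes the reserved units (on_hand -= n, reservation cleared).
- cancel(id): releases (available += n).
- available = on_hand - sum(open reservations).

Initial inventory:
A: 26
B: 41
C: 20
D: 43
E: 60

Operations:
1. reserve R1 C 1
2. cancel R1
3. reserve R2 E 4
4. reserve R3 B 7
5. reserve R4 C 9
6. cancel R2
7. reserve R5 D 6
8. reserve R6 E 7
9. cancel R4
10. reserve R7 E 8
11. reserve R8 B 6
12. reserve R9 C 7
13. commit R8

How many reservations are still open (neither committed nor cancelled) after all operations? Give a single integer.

Step 1: reserve R1 C 1 -> on_hand[A=26 B=41 C=20 D=43 E=60] avail[A=26 B=41 C=19 D=43 E=60] open={R1}
Step 2: cancel R1 -> on_hand[A=26 B=41 C=20 D=43 E=60] avail[A=26 B=41 C=20 D=43 E=60] open={}
Step 3: reserve R2 E 4 -> on_hand[A=26 B=41 C=20 D=43 E=60] avail[A=26 B=41 C=20 D=43 E=56] open={R2}
Step 4: reserve R3 B 7 -> on_hand[A=26 B=41 C=20 D=43 E=60] avail[A=26 B=34 C=20 D=43 E=56] open={R2,R3}
Step 5: reserve R4 C 9 -> on_hand[A=26 B=41 C=20 D=43 E=60] avail[A=26 B=34 C=11 D=43 E=56] open={R2,R3,R4}
Step 6: cancel R2 -> on_hand[A=26 B=41 C=20 D=43 E=60] avail[A=26 B=34 C=11 D=43 E=60] open={R3,R4}
Step 7: reserve R5 D 6 -> on_hand[A=26 B=41 C=20 D=43 E=60] avail[A=26 B=34 C=11 D=37 E=60] open={R3,R4,R5}
Step 8: reserve R6 E 7 -> on_hand[A=26 B=41 C=20 D=43 E=60] avail[A=26 B=34 C=11 D=37 E=53] open={R3,R4,R5,R6}
Step 9: cancel R4 -> on_hand[A=26 B=41 C=20 D=43 E=60] avail[A=26 B=34 C=20 D=37 E=53] open={R3,R5,R6}
Step 10: reserve R7 E 8 -> on_hand[A=26 B=41 C=20 D=43 E=60] avail[A=26 B=34 C=20 D=37 E=45] open={R3,R5,R6,R7}
Step 11: reserve R8 B 6 -> on_hand[A=26 B=41 C=20 D=43 E=60] avail[A=26 B=28 C=20 D=37 E=45] open={R3,R5,R6,R7,R8}
Step 12: reserve R9 C 7 -> on_hand[A=26 B=41 C=20 D=43 E=60] avail[A=26 B=28 C=13 D=37 E=45] open={R3,R5,R6,R7,R8,R9}
Step 13: commit R8 -> on_hand[A=26 B=35 C=20 D=43 E=60] avail[A=26 B=28 C=13 D=37 E=45] open={R3,R5,R6,R7,R9}
Open reservations: ['R3', 'R5', 'R6', 'R7', 'R9'] -> 5

Answer: 5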